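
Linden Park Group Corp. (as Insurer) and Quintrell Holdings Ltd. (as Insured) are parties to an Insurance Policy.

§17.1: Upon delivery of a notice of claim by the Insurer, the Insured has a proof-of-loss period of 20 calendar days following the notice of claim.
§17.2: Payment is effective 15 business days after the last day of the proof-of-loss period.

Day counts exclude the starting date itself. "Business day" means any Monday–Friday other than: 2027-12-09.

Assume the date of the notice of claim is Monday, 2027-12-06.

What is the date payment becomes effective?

The last day of the proof-of-loss period: 20 calendar days after 2027-12-06 is 2027-12-26.
From Sunday, 2027-12-26, 15 business days (Dec 27, Dec 28, Dec 29, Dec 30, …, Jan 12, Jan 13, Jan 14, skipping weekends) brings us to Friday, 2028-01-14, which is the date payment becomes effective.

2028-01-14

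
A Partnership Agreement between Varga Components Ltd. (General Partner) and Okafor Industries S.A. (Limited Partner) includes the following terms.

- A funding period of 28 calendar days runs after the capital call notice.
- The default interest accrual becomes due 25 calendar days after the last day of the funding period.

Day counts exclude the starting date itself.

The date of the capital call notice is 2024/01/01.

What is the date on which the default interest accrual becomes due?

The last day of the funding period: 2024/01/01 + 28 days = 2024/01/29.
The date on which the default interest accrual becomes due: 2024/01/29 + 25 days = 2024/02/23.

2024/02/23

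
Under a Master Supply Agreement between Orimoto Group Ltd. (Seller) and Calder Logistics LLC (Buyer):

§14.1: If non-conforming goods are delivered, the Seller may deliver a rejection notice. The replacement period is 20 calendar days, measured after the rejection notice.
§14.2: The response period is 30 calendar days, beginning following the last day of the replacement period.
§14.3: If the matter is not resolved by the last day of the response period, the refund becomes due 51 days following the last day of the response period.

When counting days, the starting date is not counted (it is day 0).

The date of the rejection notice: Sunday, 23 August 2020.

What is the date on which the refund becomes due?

Adding 20 calendar days to 23 August 2020 gives 12 September 2020, which is the last day of the replacement period.
Adding 30 calendar days to 12 September 2020 gives 12 October 2020, which is the last day of the response period.
The date on which the refund becomes due: 51 calendar days after 12 October 2020 is 2 December 2020.

2 December 2020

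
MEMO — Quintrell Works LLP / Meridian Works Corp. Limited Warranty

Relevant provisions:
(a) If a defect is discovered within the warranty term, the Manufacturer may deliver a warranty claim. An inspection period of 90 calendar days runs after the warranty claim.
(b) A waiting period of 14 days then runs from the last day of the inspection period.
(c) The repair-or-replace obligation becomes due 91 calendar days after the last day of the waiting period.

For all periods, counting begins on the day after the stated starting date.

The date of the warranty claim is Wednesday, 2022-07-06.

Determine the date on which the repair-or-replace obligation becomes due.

2023-01-17

Adding 90 calendar days to 2022-07-06 gives 2022-10-04, which is the last day of the inspection period.
Adding 14 calendar days to 2022-10-04 gives 2022-10-18, which is the last day of the waiting period.
The date on which the repair-or-replace obligation becomes due: 91 calendar days after 2022-10-18 is 2023-01-17.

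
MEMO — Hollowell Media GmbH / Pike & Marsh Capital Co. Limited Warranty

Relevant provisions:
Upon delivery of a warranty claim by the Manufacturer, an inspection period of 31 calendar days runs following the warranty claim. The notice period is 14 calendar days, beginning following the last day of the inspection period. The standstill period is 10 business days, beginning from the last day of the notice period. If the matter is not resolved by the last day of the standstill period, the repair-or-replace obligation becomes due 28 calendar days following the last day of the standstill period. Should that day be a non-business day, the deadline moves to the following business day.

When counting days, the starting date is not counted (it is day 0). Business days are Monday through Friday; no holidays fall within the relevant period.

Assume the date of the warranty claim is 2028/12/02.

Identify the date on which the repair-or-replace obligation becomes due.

2029/02/27

The last day of the inspection period: 31 calendar days after 2028/12/02 is 2029/01/02.
The last day of the notice period: 14 calendar days after 2029/01/02 is 2029/01/16.
The last day of the standstill period: 10 business days after Tuesday, 2029/01/16, skipping weekends — Jan 17, Jan 18, Jan 19, Jan 22, Jan 23, Jan 24, Jan 25, Jan 26, Jan 29, Jan 30 — lands on Tuesday, 2029/01/30.
The date on which the repair-or-replace obligation becomes due: 2029/01/30 + 28 days = 2029/02/27. 2029/02/27 is a Tuesday, so no roll-forward applies.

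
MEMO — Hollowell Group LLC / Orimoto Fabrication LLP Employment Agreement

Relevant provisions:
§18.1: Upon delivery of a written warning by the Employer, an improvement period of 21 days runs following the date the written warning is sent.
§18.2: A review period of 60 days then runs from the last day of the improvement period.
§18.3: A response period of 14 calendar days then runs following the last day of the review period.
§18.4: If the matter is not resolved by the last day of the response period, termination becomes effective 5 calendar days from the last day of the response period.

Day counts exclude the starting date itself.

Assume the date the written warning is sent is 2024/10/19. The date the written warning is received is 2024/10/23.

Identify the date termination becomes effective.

2025/01/27

Adding 21 calendar days to 2024/10/19 gives 2024/11/09, which is the last day of the improvement period.
The last day of the review period: 60 calendar days after 2024/11/09 is 2025/01/08.
The last day of the response period: 14 calendar days after 2025/01/08 is 2025/01/22.
The date termination becomes effective: 2025/01/22 + 5 days = 2025/01/27.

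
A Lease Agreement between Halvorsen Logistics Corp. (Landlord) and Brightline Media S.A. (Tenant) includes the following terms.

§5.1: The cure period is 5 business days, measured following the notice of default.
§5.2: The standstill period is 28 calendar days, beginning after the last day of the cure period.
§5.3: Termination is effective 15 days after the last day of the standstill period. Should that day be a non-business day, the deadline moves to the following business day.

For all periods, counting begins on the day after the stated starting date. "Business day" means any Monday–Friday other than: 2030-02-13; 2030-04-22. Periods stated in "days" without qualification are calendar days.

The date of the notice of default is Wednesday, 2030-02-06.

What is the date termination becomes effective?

2030-03-29

The last day of the cure period: counting 5 business days from Wednesday, 2030-02-06 (Feb 7, Feb 8, Feb 11, Feb 12, Feb 14, skipping weekends and the listed holiday on Feb 13) reaches Thursday, 2030-02-14.
The last day of the standstill period: 28 calendar days after 2030-02-14 is 2030-03-14.
Adding 15 calendar days to 2030-03-14 gives 2030-03-29, which is the date termination becomes effective. 2030-03-29 is a Friday and is not a listed holiday, so no roll-forward applies.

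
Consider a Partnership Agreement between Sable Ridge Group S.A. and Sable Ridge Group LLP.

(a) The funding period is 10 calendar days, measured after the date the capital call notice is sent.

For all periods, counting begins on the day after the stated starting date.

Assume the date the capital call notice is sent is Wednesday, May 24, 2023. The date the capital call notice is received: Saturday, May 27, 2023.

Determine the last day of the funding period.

Adding 10 calendar days to May 24, 2023 gives Jun 3, 2023, which is the last day of the funding period.

Jun 3, 2023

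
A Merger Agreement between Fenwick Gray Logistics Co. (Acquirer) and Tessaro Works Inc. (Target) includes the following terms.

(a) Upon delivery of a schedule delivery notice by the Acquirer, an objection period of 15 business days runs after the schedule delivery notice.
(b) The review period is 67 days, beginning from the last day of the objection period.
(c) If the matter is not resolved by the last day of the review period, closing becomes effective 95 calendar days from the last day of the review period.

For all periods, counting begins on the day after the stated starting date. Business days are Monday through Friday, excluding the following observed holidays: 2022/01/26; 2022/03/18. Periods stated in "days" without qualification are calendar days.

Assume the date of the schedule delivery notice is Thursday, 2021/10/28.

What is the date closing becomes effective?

2022/04/29

From Thursday, 2021/10/28, 15 business days (Oct 29, Nov 1, Nov 2, Nov 3, …, Nov 16, Nov 17, Nov 18, skipping weekends) brings us to Thursday, 2021/11/18, which is the last day of the objection period.
The last day of the review period: 67 calendar days after 2021/11/18 is 2022/01/24.
Adding 95 calendar days to 2022/01/24 gives 2022/04/29, which is the date closing becomes effective.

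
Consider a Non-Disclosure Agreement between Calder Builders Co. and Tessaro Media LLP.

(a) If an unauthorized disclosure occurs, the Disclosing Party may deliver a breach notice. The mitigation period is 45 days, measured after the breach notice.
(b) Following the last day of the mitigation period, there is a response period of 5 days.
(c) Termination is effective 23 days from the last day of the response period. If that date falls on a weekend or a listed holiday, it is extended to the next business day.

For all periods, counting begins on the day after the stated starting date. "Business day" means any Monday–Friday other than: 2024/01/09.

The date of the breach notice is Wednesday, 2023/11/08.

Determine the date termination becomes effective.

2024/01/22

The last day of the mitigation period: 45 calendar days after 2023/11/08 is 2023/12/23.
The last day of the response period: 5 calendar days after 2023/12/23 is 2023/12/28.
Adding 23 calendar days to 2023/12/28 gives 2024/01/20, which is the date termination becomes effective. That falls on a Saturday, so it rolls to the next business day, Monday, 2024/01/22.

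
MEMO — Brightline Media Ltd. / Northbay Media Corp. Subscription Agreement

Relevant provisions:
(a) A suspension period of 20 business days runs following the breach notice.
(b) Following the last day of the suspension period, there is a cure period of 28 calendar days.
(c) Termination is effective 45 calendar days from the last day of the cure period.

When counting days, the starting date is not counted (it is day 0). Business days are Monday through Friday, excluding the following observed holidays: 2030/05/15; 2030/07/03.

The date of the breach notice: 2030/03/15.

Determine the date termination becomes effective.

2030/06/24

From Friday, 2030/03/15, 20 business days (Mar 18, Mar 19, Mar 20, Mar 21, …, Apr 10, Apr 11, Apr 12, skipping weekends) brings us to Friday, 2030/04/12, which is the last day of the suspension period.
The last day of the cure period: 2030/04/12 + 28 days = 2030/05/10.
The date termination becomes effective: 2030/05/10 + 45 days = 2030/06/24.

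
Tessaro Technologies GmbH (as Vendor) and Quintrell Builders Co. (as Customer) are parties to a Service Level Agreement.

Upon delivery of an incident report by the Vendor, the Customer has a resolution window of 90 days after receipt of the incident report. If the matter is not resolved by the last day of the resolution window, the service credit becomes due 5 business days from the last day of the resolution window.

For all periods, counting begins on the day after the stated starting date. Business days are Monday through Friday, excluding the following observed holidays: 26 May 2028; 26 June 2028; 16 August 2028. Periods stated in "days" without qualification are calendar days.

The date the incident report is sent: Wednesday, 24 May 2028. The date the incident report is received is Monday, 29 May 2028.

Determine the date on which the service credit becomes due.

1 September 2028

Adding 90 calendar days to 29 May 2028 gives 27 August 2028, which is the last day of the resolution window.
The date on which the service credit becomes due: 5 business days after Sunday, 27 August 2028, skipping weekends — Aug 28, Aug 29, Aug 30, Aug 31, Sep 1 — lands on Friday, 1 September 2028.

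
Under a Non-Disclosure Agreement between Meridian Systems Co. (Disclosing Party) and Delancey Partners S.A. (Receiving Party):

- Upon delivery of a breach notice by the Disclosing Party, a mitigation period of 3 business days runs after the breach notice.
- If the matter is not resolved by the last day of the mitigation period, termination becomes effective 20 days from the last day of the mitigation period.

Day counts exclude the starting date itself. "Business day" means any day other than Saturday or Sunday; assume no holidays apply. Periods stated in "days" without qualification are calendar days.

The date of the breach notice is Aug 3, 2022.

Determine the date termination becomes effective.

The last day of the mitigation period: 3 business days after Wednesday, Aug 3, 2022, skipping weekends — Aug 4, Aug 5, Aug 8 — lands on Monday, Aug 8, 2022.
The date termination becomes effective: 20 calendar days after Aug 8, 2022 is Aug 28, 2022.

Aug 28, 2022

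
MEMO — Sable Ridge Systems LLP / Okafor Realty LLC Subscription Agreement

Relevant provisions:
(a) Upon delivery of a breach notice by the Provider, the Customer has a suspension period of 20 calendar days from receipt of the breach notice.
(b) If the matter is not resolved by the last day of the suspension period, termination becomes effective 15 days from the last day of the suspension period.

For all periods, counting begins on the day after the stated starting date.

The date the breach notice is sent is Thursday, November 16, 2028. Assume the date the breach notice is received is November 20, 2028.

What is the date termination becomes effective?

The last day of the suspension period: 20 calendar days after November 20, 2028 is December 10, 2028.
Adding 15 calendar days to December 10, 2028 gives December 25, 2028, which is the date termination becomes effective.

December 25, 2028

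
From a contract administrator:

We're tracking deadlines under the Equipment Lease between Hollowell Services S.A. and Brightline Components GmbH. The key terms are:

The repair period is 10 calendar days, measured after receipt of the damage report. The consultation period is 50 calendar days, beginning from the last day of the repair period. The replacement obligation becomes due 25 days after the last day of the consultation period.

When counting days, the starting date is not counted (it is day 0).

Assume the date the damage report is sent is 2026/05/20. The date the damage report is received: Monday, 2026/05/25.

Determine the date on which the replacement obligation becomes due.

2026/08/18

The last day of the repair period: 2026/05/25 + 10 days = 2026/06/04.
The last day of the consultation period: 50 calendar days after 2026/06/04 is 2026/07/24.
The date on which the replacement obligation becomes due: 2026/07/24 + 25 days = 2026/08/18.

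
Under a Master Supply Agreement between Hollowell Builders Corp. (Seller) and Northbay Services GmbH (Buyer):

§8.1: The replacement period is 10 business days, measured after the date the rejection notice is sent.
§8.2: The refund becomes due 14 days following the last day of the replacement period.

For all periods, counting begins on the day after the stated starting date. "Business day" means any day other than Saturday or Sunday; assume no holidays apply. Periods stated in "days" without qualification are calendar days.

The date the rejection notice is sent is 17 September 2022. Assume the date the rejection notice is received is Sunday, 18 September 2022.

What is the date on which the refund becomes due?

The last day of the replacement period: 10 business days after Saturday, 17 September 2022, skipping weekends — Sep 19, Sep 20, Sep 21, Sep 22, Sep 23, Sep 26, Sep 27, Sep 28, Sep 29, Sep 30 — lands on Friday, 30 September 2022.
The date on which the refund becomes due: 14 calendar days after 30 September 2022 is 14 October 2022.

14 October 2022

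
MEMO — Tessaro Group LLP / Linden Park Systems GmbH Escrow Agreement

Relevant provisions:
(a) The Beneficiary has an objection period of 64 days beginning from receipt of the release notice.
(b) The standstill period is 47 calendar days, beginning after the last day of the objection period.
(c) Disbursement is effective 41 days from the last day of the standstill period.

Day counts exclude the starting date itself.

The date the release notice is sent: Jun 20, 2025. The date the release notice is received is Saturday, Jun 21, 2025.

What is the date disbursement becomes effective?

Adding 64 calendar days to Jun 21, 2025 gives Aug 24, 2025, which is the last day of the objection period.
The last day of the standstill period: 47 calendar days after Aug 24, 2025 is Oct 10, 2025.
Adding 41 calendar days to Oct 10, 2025 gives Nov 20, 2025, which is the date disbursement becomes effective.

Nov 20, 2025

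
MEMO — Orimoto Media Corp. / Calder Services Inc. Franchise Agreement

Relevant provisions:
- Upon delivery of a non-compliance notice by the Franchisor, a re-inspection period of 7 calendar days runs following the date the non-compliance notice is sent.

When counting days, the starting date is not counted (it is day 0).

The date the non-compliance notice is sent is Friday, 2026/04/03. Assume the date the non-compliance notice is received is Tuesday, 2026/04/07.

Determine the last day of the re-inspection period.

The last day of the re-inspection period: 7 calendar days after 2026/04/03 is 2026/04/10.

2026/04/10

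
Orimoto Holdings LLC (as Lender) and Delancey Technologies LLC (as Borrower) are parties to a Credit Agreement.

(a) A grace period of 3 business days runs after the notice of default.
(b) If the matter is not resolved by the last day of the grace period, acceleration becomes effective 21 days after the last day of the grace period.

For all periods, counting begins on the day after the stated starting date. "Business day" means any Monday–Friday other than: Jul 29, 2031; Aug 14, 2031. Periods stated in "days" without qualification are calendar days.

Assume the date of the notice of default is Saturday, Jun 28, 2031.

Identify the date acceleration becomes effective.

Jul 23, 2031

From Saturday, Jun 28, 2031, 3 business days (Jun 30, Jul 1, Jul 2, skipping weekends) brings us to Wednesday, Jul 2, 2031, which is the last day of the grace period.
Adding 21 calendar days to Jul 2, 2031 gives Jul 23, 2031, which is the date acceleration becomes effective.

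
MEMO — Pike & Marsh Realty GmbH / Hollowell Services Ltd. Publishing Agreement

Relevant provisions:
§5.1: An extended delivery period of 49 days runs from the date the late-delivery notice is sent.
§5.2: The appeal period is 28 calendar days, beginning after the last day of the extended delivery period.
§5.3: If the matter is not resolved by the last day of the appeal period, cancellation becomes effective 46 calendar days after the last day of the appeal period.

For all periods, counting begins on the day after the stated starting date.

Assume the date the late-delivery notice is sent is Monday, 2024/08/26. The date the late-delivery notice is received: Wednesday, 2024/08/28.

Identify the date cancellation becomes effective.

The last day of the extended delivery period: 2024/08/26 + 49 days = 2024/10/14.
Adding 28 calendar days to 2024/10/14 gives 2024/11/11, which is the last day of the appeal period.
The date cancellation becomes effective: 46 calendar days after 2024/11/11 is 2024/12/27.

2024/12/27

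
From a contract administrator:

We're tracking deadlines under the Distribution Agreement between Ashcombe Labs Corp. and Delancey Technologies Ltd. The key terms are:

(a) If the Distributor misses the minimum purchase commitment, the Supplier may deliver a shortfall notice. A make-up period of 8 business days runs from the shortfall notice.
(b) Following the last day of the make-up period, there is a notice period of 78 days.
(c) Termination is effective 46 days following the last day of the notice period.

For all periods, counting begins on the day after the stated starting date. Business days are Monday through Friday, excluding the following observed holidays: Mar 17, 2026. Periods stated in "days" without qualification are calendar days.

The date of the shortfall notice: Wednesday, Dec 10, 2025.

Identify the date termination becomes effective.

From Wednesday, Dec 10, 2025, 8 business days (Dec 11, Dec 12, Dec 15, Dec 16, Dec 17, Dec 18, Dec 19, Dec 22, skipping weekends) brings us to Monday, Dec 22, 2025, which is the last day of the make-up period.
Adding 78 calendar days to Dec 22, 2025 gives Mar 10, 2026, which is the last day of the notice period.
Adding 46 calendar days to Mar 10, 2026 gives Apr 25, 2026, which is the date termination becomes effective.

Apr 25, 2026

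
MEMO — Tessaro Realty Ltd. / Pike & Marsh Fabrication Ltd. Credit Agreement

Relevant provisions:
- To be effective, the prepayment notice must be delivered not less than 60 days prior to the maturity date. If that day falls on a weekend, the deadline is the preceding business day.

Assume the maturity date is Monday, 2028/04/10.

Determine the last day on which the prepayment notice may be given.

2028/02/10

Counting back 60 calendar days from 2028/04/10 gives 2028/02/10. That is a Thursday, so no adjustment is needed.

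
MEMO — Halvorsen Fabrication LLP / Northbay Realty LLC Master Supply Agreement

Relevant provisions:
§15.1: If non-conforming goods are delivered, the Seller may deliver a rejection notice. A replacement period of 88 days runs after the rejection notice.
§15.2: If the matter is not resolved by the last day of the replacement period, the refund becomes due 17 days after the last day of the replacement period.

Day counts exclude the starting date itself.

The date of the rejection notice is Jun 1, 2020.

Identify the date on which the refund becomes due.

Sep 14, 2020

Adding 88 calendar days to Jun 1, 2020 gives Aug 28, 2020, which is the last day of the replacement period.
The date on which the refund becomes due: 17 calendar days after Aug 28, 2020 is Sep 14, 2020.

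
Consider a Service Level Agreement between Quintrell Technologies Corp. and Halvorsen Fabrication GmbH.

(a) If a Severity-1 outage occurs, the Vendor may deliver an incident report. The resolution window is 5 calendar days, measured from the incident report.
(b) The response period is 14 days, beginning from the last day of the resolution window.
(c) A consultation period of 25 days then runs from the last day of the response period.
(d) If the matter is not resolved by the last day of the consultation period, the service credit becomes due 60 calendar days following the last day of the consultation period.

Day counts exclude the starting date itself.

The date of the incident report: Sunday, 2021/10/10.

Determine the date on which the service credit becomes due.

The last day of the resolution window: 2021/10/10 + 5 days = 2021/10/15.
Adding 14 calendar days to 2021/10/15 gives 2021/10/29, which is the last day of the response period.
The last day of the consultation period: 2021/10/29 + 25 days = 2021/11/23.
Adding 60 calendar days to 2021/11/23 gives 2022/01/22, which is the date on which the service credit becomes due.

2022/01/22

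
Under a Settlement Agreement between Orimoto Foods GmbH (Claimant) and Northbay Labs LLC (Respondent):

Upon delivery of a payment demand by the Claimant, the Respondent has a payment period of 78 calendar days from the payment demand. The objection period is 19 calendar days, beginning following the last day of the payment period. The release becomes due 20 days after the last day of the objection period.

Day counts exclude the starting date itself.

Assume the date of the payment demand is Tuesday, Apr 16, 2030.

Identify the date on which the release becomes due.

Aug 11, 2030

The last day of the payment period: 78 calendar days after Apr 16, 2030 is Jul 3, 2030.
Adding 19 calendar days to Jul 3, 2030 gives Jul 22, 2030, which is the last day of the objection period.
Adding 20 calendar days to Jul 22, 2030 gives Aug 11, 2030, which is the date on which the release becomes due.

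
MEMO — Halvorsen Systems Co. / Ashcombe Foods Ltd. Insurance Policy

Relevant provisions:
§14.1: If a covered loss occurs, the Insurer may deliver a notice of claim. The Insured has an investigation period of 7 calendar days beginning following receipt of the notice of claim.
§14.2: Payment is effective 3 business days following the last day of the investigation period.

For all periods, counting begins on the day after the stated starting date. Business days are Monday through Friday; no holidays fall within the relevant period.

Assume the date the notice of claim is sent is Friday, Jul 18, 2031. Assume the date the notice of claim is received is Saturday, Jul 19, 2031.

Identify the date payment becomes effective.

Jul 30, 2031

Adding 7 calendar days to Jul 19, 2031 gives Jul 26, 2031, which is the last day of the investigation period.
From Saturday, Jul 26, 2031, 3 business days (Jul 28, Jul 29, Jul 30, skipping weekends) brings us to Wednesday, Jul 30, 2031, which is the date payment becomes effective.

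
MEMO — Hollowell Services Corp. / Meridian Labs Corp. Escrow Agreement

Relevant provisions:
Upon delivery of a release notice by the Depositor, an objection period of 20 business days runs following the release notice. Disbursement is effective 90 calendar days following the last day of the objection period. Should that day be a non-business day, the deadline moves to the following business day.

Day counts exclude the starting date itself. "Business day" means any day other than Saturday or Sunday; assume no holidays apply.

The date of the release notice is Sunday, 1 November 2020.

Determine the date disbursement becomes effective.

The last day of the objection period: 20 business days after Sunday, 1 November 2020, skipping weekends — Nov 2, Nov 3, Nov 4, Nov 5, …, Nov 25, Nov 26, Nov 27 — lands on Friday, 27 November 2020.
Adding 90 calendar days to 27 November 2020 gives 25 February 2021, which is the date disbursement becomes effective. 25 February 2021 is a Thursday, so no roll-forward applies.

25 February 2021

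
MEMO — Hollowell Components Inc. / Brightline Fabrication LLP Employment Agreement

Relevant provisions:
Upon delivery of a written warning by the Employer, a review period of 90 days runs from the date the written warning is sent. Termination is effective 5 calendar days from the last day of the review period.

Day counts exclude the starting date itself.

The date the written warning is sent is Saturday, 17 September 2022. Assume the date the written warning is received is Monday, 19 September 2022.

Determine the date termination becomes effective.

21 December 2022

Adding 90 calendar days to 17 September 2022 gives 16 December 2022, which is the last day of the review period.
The date termination becomes effective: 5 calendar days after 16 December 2022 is 21 December 2022.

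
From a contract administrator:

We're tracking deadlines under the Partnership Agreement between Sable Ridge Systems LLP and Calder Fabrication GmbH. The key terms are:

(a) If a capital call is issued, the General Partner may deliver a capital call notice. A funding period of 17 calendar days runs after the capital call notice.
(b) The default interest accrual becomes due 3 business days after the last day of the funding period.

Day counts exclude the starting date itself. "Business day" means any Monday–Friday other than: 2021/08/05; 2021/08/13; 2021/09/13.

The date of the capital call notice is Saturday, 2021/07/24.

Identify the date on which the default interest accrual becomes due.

Adding 17 calendar days to 2021/07/24 gives 2021/08/10, which is the last day of the funding period.
The date on which the default interest accrual becomes due: counting 3 business days from Tuesday, 2021/08/10 (Aug 11, Aug 12, Aug 16, skipping weekends and the listed holiday on Aug 13) reaches Monday, 2021/08/16.

2021/08/16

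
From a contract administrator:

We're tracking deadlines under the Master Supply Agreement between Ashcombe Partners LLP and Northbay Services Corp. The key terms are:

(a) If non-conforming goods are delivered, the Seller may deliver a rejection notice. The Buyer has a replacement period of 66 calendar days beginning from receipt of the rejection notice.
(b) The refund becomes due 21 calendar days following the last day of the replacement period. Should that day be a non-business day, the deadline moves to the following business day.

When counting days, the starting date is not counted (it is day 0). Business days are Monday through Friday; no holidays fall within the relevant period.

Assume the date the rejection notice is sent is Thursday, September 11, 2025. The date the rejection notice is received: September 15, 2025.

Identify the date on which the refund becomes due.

December 11, 2025

The last day of the replacement period: September 15, 2025 + 66 days = November 20, 2025.
The date on which the refund becomes due: November 20, 2025 + 21 days = December 11, 2025. December 11, 2025 is a Thursday, so no roll-forward applies.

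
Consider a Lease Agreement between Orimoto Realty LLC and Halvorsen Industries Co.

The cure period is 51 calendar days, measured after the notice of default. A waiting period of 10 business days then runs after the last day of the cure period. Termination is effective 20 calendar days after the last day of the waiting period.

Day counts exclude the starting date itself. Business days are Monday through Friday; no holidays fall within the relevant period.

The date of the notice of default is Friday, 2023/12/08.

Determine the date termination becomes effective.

The last day of the cure period: 51 calendar days after 2023/12/08 is 2024/01/28.
The last day of the waiting period: 10 business days after Sunday, 2024/01/28, skipping weekends — Jan 29, Jan 30, Jan 31, Feb 1, Feb 2, Feb 5, Feb 6, Feb 7, Feb 8, Feb 9 — lands on Friday, 2024/02/09.
The date termination becomes effective: 20 calendar days after 2024/02/09 is 2024/02/29.

2024/02/29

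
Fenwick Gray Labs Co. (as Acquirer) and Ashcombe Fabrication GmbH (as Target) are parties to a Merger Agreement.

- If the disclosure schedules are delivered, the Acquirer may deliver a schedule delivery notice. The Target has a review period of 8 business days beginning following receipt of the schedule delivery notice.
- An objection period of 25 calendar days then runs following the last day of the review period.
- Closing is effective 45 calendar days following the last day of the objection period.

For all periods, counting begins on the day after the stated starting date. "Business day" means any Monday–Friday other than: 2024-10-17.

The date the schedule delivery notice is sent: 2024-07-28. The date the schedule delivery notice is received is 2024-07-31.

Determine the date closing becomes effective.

2024-10-21

The last day of the review period: 8 business days after Wednesday, 2024-07-31, skipping weekends — Aug 1, Aug 2, Aug 5, Aug 6, Aug 7, Aug 8, Aug 9, Aug 12 — lands on Monday, 2024-08-12.
The last day of the objection period: 25 calendar days after 2024-08-12 is 2024-09-06.
The date closing becomes effective: 2024-09-06 + 45 days = 2024-10-21.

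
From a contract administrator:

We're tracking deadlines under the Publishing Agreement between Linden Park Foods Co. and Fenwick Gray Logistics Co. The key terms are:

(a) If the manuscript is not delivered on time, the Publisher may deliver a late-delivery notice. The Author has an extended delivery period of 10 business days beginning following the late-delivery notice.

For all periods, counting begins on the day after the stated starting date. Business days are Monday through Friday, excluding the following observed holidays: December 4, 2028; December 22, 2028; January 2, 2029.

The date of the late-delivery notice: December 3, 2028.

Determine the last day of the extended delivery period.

The last day of the extended delivery period: 10 business days after Sunday, December 3, 2028, skipping weekends and the listed holiday on Dec 4 — Dec 5, Dec 6, Dec 7, Dec 8, Dec 11, Dec 12, Dec 13, Dec 14, Dec 15, Dec 18 — lands on Monday, December 18, 2028.

December 18, 2028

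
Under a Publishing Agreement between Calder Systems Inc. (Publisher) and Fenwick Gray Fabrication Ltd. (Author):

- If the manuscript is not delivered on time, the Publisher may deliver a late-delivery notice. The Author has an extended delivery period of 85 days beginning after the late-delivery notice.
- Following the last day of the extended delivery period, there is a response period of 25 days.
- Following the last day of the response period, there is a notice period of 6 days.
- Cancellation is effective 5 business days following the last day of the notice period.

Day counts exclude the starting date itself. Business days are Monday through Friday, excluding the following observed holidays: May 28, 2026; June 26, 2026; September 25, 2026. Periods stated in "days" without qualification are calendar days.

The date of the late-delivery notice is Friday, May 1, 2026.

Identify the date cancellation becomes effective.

September 1, 2026

The last day of the extended delivery period: May 1, 2026 + 85 days = July 25, 2026.
The last day of the response period: 25 calendar days after July 25, 2026 is August 19, 2026.
The last day of the notice period: August 19, 2026 + 6 days = August 25, 2026.
The date cancellation becomes effective: counting 5 business days from Tuesday, August 25, 2026 (Aug 26, Aug 27, Aug 28, Aug 31, Sep 1, skipping weekends) reaches Tuesday, September 1, 2026.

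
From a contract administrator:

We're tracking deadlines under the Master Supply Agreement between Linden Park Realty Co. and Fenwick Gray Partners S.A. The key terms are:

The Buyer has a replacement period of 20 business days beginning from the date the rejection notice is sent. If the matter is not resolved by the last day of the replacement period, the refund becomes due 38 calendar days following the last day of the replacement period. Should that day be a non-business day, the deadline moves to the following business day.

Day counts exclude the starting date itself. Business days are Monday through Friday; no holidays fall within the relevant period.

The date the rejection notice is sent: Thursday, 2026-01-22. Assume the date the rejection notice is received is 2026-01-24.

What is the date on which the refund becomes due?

The last day of the replacement period: 20 business days after Thursday, 2026-01-22, skipping weekends — Jan 23, Jan 26, Jan 27, Jan 28, …, Feb 17, Feb 18, Feb 19 — lands on Thursday, 2026-02-19.
The date on which the refund becomes due: 38 calendar days after 2026-02-19 is 2026-03-29. That falls on a Sunday, so it rolls to the next business day, Monday, 2026-03-30.

2026-03-30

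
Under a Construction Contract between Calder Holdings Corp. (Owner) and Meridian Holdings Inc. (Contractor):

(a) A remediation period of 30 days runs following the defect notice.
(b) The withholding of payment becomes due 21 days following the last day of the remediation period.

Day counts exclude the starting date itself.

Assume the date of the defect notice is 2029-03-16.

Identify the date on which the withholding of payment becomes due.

2029-05-06

Adding 30 calendar days to 2029-03-16 gives 2029-04-15, which is the last day of the remediation period.
The date on which the withholding of payment becomes due: 21 calendar days after 2029-04-15 is 2029-05-06.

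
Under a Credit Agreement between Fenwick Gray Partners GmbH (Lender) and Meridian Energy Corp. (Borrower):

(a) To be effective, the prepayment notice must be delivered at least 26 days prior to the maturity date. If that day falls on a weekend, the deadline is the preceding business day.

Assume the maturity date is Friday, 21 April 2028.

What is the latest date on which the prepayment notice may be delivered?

Counting back 26 calendar days from 21 April 2028 gives 26 March 2028. That is a Sunday, so the deadline moves back to Friday, 24 March 2028.

24 March 2028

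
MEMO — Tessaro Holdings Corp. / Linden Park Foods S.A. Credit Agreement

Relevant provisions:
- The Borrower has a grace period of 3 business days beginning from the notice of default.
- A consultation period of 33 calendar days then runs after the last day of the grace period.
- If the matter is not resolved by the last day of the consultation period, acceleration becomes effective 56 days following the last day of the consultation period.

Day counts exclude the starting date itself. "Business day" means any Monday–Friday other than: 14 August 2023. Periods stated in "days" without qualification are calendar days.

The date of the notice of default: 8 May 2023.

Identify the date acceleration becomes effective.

8 August 2023

The last day of the grace period: 3 business days after Monday, 8 May 2023, skipping weekends — May 9, May 10, May 11 — lands on Thursday, 11 May 2023.
Adding 33 calendar days to 11 May 2023 gives 13 June 2023, which is the last day of the consultation period.
The date acceleration becomes effective: 13 June 2023 + 56 days = 8 August 2023.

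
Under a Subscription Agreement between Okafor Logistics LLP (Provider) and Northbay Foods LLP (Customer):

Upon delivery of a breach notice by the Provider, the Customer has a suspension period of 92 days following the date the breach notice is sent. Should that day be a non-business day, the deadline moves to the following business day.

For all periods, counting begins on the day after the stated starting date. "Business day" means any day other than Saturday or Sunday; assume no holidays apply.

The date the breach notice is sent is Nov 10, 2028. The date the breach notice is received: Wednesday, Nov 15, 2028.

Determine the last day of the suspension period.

Feb 12, 2029

Adding 92 calendar days to Nov 10, 2028 gives Feb 10, 2029, which is the last day of the suspension period. That falls on a Saturday, so it rolls to the next business day, Monday, Feb 12, 2029.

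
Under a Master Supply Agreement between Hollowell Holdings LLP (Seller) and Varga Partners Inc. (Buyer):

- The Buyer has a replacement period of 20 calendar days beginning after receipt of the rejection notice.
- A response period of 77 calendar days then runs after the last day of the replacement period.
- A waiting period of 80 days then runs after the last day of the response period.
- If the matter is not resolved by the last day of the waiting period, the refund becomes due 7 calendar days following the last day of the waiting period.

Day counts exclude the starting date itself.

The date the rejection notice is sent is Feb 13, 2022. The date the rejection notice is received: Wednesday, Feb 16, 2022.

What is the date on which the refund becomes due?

The last day of the replacement period: Feb 16, 2022 + 20 days = Mar 8, 2022.
The last day of the response period: Mar 8, 2022 + 77 days = May 24, 2022.
Adding 80 calendar days to May 24, 2022 gives Aug 12, 2022, which is the last day of the waiting period.
Adding 7 calendar days to Aug 12, 2022 gives Aug 19, 2022, which is the date on which the refund becomes due.

Aug 19, 2022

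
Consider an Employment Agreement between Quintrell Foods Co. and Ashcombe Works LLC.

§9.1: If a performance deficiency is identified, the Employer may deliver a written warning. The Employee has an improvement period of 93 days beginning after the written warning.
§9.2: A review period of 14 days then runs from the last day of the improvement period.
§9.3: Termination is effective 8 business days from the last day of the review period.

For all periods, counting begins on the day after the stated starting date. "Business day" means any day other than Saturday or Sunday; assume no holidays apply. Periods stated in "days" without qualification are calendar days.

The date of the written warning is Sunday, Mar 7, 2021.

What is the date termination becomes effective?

Jul 2, 2021

The last day of the improvement period: Mar 7, 2021 + 93 days = Jun 8, 2021.
The last day of the review period: Jun 8, 2021 + 14 days = Jun 22, 2021.
The date termination becomes effective: 8 business days after Tuesday, Jun 22, 2021, skipping weekends — Jun 23, Jun 24, Jun 25, Jun 28, Jun 29, Jun 30, Jul 1, Jul 2 — lands on Friday, Jul 2, 2021.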